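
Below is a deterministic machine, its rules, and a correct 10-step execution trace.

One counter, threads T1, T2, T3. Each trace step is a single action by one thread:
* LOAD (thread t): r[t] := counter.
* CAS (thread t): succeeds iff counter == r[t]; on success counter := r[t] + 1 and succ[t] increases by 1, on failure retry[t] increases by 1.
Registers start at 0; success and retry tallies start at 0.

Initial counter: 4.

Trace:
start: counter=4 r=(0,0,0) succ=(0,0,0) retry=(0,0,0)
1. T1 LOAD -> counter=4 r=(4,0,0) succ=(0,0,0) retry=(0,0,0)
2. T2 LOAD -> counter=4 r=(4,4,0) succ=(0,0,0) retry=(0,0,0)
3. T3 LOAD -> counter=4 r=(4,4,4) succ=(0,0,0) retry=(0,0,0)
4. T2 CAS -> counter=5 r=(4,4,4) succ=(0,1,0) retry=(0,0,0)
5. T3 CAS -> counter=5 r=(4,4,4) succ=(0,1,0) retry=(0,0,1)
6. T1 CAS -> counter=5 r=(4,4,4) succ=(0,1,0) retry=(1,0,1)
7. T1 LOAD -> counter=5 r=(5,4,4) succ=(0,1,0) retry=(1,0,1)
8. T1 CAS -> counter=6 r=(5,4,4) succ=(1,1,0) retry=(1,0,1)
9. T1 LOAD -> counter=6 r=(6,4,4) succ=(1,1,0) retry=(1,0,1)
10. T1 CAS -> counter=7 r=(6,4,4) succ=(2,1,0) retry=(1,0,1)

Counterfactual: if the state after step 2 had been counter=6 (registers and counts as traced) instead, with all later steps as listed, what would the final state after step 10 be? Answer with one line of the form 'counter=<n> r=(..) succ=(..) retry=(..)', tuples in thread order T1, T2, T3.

state after step 2 := counter=6 r=(4,4,0) succ=(0,0,0) retry=(0,0,0)
3. T3 LOAD -> counter=6 r=(4,4,6) succ=(0,0,0) retry=(0,0,0)
4. T2 CAS -> counter=6 r=(4,4,6) succ=(0,0,0) retry=(0,1,0)
5. T3 CAS -> counter=7 r=(4,4,6) succ=(0,0,1) retry=(0,1,0)
6. T1 CAS -> counter=7 r=(4,4,6) succ=(0,0,1) retry=(1,1,0)
7. T1 LOAD -> counter=7 r=(7,4,6) succ=(0,0,1) retry=(1,1,0)
8. T1 CAS -> counter=8 r=(7,4,6) succ=(1,0,1) retry=(1,1,0)
9. T1 LOAD -> counter=8 r=(8,4,6) succ=(1,0,1) retry=(1,1,0)
10. T1 CAS -> counter=9 r=(8,4,6) succ=(2,0,1) retry=(1,1,0)

counter=9 r=(8,4,6) succ=(2,0,1) retry=(1,1,0)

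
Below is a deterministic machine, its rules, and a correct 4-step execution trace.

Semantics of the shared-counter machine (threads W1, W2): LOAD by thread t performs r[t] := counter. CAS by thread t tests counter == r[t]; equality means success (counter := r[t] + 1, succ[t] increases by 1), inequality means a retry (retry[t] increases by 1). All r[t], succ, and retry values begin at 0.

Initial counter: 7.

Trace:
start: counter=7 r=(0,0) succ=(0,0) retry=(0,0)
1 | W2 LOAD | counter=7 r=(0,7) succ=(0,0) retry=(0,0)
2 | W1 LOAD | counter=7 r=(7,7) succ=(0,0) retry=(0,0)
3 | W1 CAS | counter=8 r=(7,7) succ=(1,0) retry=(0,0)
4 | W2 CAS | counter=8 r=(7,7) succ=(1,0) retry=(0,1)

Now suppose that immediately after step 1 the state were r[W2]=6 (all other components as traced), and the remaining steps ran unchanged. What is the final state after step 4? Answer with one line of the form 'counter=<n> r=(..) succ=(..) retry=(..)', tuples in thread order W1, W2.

counter=8 r=(7,6) succ=(1,0) retry=(0,1)

state after step 1 := counter=7 r=(0,6) succ=(0,0) retry=(0,0)
2 | W1 LOAD | counter=7 r=(7,6) succ=(0,0) retry=(0,0)
3 | W1 CAS | counter=8 r=(7,6) succ=(1,0) retry=(0,0)
4 | W2 CAS | counter=8 r=(7,6) succ=(1,0) retry=(0,1)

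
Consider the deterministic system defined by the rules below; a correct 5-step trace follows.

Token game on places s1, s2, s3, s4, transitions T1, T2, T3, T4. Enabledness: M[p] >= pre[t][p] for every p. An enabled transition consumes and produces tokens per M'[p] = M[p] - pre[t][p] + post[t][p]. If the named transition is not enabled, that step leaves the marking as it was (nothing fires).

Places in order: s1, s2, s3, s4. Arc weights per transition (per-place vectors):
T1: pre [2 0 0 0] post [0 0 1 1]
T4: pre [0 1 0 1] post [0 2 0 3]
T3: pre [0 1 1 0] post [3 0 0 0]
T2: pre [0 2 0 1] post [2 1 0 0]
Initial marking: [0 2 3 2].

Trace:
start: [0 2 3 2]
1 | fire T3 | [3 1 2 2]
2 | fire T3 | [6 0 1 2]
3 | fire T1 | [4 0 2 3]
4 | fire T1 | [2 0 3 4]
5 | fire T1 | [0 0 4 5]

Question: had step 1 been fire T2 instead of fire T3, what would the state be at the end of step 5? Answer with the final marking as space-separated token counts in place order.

(re-executing from step 1 with the substitution; state before step 1: [0 2 3 2])
1 | fire T2 | [2 1 3 1]
2 | fire T3 | [5 0 2 1]
3 | fire T1 | [3 0 3 2]
4 | fire T1 | [1 0 4 3]
5 | fire T1 | [1 0 4 3]

1 0 4 3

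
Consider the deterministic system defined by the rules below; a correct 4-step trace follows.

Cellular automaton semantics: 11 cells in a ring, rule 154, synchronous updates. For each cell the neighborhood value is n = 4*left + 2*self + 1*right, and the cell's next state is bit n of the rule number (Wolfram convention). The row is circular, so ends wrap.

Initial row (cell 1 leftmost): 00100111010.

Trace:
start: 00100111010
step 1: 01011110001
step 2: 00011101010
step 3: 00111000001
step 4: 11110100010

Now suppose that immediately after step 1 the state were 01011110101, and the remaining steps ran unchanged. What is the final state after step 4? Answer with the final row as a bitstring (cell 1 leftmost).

state after step 1 := 01011110101
step 2: 00011100000
step 3: 00111010000
step 4: 01110001000

01110001000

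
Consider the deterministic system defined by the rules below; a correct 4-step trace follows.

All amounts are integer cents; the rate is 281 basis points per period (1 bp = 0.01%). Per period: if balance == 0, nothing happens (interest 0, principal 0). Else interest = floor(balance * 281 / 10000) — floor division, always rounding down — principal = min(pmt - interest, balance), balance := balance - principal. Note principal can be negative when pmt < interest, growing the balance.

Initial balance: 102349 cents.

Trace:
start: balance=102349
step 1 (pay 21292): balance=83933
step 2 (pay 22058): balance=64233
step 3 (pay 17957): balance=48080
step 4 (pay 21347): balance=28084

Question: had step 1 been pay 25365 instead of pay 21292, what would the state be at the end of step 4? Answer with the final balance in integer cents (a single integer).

23659

(re-executing from step 1 with the substitution; state before step 1: balance=102349)
step 1 (pay 25365): balance=79860
step 2 (pay 22058): balance=60046
step 3 (pay 17957): balance=43776
step 4 (pay 21347): balance=23659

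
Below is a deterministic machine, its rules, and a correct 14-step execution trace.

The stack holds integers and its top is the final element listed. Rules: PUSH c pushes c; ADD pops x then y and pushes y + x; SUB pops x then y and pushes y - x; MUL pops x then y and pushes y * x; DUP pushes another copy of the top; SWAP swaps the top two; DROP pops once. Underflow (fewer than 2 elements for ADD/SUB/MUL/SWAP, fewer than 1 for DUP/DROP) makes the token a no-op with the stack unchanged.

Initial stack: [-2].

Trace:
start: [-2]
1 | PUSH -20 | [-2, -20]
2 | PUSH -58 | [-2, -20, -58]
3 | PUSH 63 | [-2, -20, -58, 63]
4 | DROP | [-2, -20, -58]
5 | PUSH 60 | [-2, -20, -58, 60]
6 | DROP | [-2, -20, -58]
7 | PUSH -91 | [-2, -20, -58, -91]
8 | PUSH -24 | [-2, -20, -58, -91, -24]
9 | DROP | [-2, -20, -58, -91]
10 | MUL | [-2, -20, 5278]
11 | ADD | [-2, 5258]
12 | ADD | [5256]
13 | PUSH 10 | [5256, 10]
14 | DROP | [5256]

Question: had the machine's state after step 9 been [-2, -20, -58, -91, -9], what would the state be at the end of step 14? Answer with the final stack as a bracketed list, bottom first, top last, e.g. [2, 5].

state after step 9 := [-2, -20, -58, -91, -9]
10 | MUL | [-2, -20, -58, 819]
11 | ADD | [-2, -20, 761]
12 | ADD | [-2, 741]
13 | PUSH 10 | [-2, 741, 10]
14 | DROP | [-2, 741]

[-2, 741]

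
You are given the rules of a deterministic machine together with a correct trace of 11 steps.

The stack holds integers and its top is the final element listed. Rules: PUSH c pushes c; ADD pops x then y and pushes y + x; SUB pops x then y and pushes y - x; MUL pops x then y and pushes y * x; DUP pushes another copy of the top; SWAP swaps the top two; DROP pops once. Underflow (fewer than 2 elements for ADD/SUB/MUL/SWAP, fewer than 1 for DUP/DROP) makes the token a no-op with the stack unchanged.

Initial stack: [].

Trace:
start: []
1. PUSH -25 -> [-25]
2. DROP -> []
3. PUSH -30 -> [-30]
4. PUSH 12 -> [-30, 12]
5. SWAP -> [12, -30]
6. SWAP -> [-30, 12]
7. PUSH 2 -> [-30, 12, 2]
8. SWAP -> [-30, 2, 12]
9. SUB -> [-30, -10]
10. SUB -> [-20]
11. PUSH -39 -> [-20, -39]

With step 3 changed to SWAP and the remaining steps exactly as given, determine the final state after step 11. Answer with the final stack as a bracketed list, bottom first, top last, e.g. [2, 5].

[-10, -39]

(re-executing from step 3 with the substitution; state before step 3: [])
3. SWAP -> []
4. PUSH 12 -> [12]
5. SWAP -> [12]
6. SWAP -> [12]
7. PUSH 2 -> [12, 2]
8. SWAP -> [2, 12]
9. SUB -> [-10]
10. SUB -> [-10]
11. PUSH -39 -> [-10, -39]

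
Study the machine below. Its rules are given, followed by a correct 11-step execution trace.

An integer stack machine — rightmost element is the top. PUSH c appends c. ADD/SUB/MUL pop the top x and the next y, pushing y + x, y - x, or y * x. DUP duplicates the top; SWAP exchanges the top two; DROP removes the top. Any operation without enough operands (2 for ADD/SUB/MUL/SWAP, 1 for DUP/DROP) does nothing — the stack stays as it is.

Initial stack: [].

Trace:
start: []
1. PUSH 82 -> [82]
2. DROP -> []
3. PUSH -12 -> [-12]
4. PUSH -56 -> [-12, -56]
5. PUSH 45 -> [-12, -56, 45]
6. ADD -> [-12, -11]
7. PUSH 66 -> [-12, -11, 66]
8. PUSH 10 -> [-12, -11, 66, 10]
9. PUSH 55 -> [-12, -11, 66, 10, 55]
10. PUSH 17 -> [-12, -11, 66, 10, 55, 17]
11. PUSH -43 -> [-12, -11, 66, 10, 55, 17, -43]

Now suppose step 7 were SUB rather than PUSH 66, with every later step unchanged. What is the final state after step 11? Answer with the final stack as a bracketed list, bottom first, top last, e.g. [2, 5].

[-1, 10, 55, 17, -43]

(re-executing from step 7 with the substitution; state before step 7: [-12, -11])
7. SUB -> [-1]
8. PUSH 10 -> [-1, 10]
9. PUSH 55 -> [-1, 10, 55]
10. PUSH 17 -> [-1, 10, 55, 17]
11. PUSH -43 -> [-1, 10, 55, 17, -43]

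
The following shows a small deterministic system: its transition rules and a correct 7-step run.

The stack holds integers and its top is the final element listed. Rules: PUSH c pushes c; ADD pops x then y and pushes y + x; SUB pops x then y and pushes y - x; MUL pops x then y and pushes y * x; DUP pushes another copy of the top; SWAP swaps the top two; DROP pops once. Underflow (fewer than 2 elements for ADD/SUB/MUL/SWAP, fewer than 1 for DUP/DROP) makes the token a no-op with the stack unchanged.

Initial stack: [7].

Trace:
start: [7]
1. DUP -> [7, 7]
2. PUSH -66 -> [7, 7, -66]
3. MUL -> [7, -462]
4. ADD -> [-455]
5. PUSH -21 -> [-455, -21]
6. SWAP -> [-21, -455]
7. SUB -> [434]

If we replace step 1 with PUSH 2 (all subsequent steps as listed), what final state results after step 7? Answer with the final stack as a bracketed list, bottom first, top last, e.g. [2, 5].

[104]

(re-executing from step 1 with the substitution; state before step 1: [7])
1. PUSH 2 -> [7, 2]
2. PUSH -66 -> [7, 2, -66]
3. MUL -> [7, -132]
4. ADD -> [-125]
5. PUSH -21 -> [-125, -21]
6. SWAP -> [-21, -125]
7. SUB -> [104]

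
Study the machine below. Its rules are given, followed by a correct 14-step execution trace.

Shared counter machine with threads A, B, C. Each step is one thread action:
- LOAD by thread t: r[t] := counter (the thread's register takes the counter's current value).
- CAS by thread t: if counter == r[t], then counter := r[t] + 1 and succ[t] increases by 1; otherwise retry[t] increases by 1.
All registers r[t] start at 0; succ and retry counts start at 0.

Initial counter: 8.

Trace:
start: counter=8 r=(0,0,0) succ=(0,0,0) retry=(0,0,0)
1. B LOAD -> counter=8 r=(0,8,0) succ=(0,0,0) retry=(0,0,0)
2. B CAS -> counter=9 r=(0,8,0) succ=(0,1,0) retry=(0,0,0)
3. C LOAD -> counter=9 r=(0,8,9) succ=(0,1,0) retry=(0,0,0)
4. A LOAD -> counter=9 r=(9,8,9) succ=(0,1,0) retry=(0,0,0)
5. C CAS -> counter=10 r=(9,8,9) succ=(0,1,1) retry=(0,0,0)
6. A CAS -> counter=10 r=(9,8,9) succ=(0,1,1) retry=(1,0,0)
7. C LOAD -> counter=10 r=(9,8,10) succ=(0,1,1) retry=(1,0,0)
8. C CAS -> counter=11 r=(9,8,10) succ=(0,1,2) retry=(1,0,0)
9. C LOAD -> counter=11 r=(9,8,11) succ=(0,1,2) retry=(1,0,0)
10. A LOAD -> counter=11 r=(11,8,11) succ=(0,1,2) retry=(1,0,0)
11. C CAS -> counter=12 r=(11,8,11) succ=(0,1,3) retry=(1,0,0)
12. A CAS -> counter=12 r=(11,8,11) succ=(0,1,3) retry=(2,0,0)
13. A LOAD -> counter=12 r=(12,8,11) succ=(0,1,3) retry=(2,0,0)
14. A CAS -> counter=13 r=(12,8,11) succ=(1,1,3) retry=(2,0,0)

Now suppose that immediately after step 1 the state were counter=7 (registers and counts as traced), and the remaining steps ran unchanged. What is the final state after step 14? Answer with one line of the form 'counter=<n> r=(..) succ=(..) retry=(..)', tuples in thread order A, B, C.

state after step 1 := counter=7 r=(0,8,0) succ=(0,0,0) retry=(0,0,0)
2. B CAS -> counter=7 r=(0,8,0) succ=(0,0,0) retry=(0,1,0)
3. C LOAD -> counter=7 r=(0,8,7) succ=(0,0,0) retry=(0,1,0)
4. A LOAD -> counter=7 r=(7,8,7) succ=(0,0,0) retry=(0,1,0)
5. C CAS -> counter=8 r=(7,8,7) succ=(0,0,1) retry=(0,1,0)
6. A CAS -> counter=8 r=(7,8,7) succ=(0,0,1) retry=(1,1,0)
7. C LOAD -> counter=8 r=(7,8,8) succ=(0,0,1) retry=(1,1,0)
8. C CAS -> counter=9 r=(7,8,8) succ=(0,0,2) retry=(1,1,0)
9. C LOAD -> counter=9 r=(7,8,9) succ=(0,0,2) retry=(1,1,0)
10. A LOAD -> counter=9 r=(9,8,9) succ=(0,0,2) retry=(1,1,0)
11. C CAS -> counter=10 r=(9,8,9) succ=(0,0,3) retry=(1,1,0)
12. A CAS -> counter=10 r=(9,8,9) succ=(0,0,3) retry=(2,1,0)
13. A LOAD -> counter=10 r=(10,8,9) succ=(0,0,3) retry=(2,1,0)
14. A CAS -> counter=11 r=(10,8,9) succ=(1,0,3) retry=(2,1,0)

counter=11 r=(10,8,9) succ=(1,0,3) retry=(2,1,0)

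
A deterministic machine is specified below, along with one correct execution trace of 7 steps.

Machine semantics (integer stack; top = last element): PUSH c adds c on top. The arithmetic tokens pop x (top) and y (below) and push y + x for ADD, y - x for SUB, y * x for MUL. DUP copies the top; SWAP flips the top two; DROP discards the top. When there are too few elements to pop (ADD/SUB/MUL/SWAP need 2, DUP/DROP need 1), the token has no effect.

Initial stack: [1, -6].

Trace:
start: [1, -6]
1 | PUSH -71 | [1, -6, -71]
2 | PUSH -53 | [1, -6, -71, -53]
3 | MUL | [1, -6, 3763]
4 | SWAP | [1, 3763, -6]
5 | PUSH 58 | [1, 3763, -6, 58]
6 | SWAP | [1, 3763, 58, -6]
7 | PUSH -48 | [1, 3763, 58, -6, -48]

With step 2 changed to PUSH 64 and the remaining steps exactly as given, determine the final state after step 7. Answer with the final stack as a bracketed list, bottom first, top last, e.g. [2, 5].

[1, -4544, 58, -6, -48]

(re-executing from step 2 with the substitution; state before step 2: [1, -6, -71])
2 | PUSH 64 | [1, -6, -71, 64]
3 | MUL | [1, -6, -4544]
4 | SWAP | [1, -4544, -6]
5 | PUSH 58 | [1, -4544, -6, 58]
6 | SWAP | [1, -4544, 58, -6]
7 | PUSH -48 | [1, -4544, 58, -6, -48]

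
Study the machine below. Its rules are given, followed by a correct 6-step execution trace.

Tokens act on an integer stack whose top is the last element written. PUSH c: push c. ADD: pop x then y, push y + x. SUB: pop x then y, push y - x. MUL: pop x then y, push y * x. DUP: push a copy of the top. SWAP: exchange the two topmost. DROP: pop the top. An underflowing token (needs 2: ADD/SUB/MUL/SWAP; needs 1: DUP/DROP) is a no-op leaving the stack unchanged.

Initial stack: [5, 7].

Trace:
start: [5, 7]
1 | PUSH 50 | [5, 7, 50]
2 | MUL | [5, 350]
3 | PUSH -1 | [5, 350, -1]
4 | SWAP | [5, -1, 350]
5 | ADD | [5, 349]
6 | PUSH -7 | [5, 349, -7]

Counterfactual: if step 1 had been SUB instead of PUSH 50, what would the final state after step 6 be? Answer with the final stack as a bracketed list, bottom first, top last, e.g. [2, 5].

(re-executing from step 1 with the substitution; state before step 1: [5, 7])
1 | SUB | [-2]
2 | MUL | [-2]
3 | PUSH -1 | [-2, -1]
4 | SWAP | [-1, -2]
5 | ADD | [-3]
6 | PUSH -7 | [-3, -7]

[-3, -7]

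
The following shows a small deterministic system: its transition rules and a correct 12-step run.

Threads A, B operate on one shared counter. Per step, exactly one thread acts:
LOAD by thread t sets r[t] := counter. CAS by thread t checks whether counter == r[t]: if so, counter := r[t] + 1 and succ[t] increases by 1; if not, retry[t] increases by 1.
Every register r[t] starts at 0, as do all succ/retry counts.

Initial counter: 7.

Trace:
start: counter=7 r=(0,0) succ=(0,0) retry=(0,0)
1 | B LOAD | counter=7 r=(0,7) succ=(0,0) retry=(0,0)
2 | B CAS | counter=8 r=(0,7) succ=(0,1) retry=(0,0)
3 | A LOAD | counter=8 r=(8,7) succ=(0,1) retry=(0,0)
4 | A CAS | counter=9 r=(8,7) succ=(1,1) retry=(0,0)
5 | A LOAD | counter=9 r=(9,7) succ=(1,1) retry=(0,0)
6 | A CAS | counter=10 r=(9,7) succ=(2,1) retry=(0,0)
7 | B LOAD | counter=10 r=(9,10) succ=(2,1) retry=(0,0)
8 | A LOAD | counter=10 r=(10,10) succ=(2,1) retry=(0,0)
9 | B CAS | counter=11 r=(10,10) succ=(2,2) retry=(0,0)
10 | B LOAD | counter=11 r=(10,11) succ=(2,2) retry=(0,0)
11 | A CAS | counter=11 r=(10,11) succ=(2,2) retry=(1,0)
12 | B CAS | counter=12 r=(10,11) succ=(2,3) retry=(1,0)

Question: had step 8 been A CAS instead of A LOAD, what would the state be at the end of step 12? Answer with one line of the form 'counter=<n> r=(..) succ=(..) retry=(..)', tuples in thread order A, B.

(re-executing from step 8 with the substitution; state before step 8: counter=10 r=(9,10) succ=(2,1) retry=(0,0))
8 | A CAS | counter=10 r=(9,10) succ=(2,1) retry=(1,0)
9 | B CAS | counter=11 r=(9,10) succ=(2,2) retry=(1,0)
10 | B LOAD | counter=11 r=(9,11) succ=(2,2) retry=(1,0)
11 | A CAS | counter=11 r=(9,11) succ=(2,2) retry=(2,0)
12 | B CAS | counter=12 r=(9,11) succ=(2,3) retry=(2,0)

counter=12 r=(9,11) succ=(2,3) retry=(2,0)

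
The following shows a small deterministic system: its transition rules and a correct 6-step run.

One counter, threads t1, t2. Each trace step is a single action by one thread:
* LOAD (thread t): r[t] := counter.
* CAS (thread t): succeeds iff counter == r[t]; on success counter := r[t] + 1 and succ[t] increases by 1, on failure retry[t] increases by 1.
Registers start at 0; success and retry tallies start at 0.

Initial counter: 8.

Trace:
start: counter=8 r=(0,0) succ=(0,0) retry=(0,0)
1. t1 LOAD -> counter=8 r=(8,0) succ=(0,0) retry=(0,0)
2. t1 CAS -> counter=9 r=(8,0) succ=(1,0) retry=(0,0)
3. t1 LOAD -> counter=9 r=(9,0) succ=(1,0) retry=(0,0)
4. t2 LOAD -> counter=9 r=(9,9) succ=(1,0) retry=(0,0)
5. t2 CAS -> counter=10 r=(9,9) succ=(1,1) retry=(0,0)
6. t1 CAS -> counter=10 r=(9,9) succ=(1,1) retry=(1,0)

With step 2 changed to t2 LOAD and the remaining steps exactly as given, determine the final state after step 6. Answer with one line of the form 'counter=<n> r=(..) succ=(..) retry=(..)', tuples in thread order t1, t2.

(re-executing from step 2 with the substitution; state before step 2: counter=8 r=(8,0) succ=(0,0) retry=(0,0))
2. t2 LOAD -> counter=8 r=(8,8) succ=(0,0) retry=(0,0)
3. t1 LOAD -> counter=8 r=(8,8) succ=(0,0) retry=(0,0)
4. t2 LOAD -> counter=8 r=(8,8) succ=(0,0) retry=(0,0)
5. t2 CAS -> counter=9 r=(8,8) succ=(0,1) retry=(0,0)
6. t1 CAS -> counter=9 r=(8,8) succ=(0,1) retry=(1,0)

counter=9 r=(8,8) succ=(0,1) retry=(1,0)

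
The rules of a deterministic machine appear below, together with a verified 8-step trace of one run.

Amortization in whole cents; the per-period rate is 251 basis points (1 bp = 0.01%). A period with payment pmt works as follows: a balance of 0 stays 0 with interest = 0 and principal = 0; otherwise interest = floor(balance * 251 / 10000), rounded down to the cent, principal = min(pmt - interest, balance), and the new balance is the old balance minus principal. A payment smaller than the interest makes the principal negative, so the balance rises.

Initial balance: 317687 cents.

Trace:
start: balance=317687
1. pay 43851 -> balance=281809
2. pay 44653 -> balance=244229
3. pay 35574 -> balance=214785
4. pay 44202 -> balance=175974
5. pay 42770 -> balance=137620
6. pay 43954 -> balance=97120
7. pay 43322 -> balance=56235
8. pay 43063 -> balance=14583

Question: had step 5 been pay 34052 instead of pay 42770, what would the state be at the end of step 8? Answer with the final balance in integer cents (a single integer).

23975

(re-executing from step 5 with the substitution; state before step 5: balance=175974)
5. pay 34052 -> balance=146338
6. pay 43954 -> balance=106057
7. pay 43322 -> balance=65397
8. pay 43063 -> balance=23975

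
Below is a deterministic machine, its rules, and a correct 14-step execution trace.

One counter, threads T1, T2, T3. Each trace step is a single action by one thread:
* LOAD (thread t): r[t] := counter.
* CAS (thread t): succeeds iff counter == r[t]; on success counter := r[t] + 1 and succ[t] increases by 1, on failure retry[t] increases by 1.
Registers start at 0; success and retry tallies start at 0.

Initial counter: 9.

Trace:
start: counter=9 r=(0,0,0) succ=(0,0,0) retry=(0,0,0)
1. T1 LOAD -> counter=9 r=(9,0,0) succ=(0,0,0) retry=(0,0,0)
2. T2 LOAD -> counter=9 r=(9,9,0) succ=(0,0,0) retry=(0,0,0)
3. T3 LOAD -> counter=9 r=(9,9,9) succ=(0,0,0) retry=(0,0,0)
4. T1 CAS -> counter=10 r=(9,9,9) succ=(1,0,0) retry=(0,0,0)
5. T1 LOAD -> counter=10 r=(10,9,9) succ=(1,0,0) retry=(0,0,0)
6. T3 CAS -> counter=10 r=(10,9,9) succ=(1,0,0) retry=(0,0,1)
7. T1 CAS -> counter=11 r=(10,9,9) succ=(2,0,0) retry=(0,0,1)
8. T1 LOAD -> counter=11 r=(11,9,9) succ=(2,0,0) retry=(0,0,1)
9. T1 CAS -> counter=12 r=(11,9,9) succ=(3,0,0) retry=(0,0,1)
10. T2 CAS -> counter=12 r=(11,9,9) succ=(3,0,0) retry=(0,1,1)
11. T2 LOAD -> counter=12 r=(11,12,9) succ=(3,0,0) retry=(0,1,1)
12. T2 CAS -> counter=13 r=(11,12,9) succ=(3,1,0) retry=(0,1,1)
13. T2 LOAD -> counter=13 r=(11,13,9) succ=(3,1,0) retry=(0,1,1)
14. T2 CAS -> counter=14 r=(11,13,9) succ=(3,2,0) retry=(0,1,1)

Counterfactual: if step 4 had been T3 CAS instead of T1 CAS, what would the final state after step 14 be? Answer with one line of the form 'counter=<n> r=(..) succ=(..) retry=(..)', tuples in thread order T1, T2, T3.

counter=14 r=(11,13,9) succ=(2,2,1) retry=(0,1,1)

(re-executing from step 4 with the substitution; state before step 4: counter=9 r=(9,9,9) succ=(0,0,0) retry=(0,0,0))
4. T3 CAS -> counter=10 r=(9,9,9) succ=(0,0,1) retry=(0,0,0)
5. T1 LOAD -> counter=10 r=(10,9,9) succ=(0,0,1) retry=(0,0,0)
6. T3 CAS -> counter=10 r=(10,9,9) succ=(0,0,1) retry=(0,0,1)
7. T1 CAS -> counter=11 r=(10,9,9) succ=(1,0,1) retry=(0,0,1)
8. T1 LOAD -> counter=11 r=(11,9,9) succ=(1,0,1) retry=(0,0,1)
9. T1 CAS -> counter=12 r=(11,9,9) succ=(2,0,1) retry=(0,0,1)
10. T2 CAS -> counter=12 r=(11,9,9) succ=(2,0,1) retry=(0,1,1)
11. T2 LOAD -> counter=12 r=(11,12,9) succ=(2,0,1) retry=(0,1,1)
12. T2 CAS -> counter=13 r=(11,12,9) succ=(2,1,1) retry=(0,1,1)
13. T2 LOAD -> counter=13 r=(11,13,9) succ=(2,1,1) retry=(0,1,1)
14. T2 CAS -> counter=14 r=(11,13,9) succ=(2,2,1) retry=(0,1,1)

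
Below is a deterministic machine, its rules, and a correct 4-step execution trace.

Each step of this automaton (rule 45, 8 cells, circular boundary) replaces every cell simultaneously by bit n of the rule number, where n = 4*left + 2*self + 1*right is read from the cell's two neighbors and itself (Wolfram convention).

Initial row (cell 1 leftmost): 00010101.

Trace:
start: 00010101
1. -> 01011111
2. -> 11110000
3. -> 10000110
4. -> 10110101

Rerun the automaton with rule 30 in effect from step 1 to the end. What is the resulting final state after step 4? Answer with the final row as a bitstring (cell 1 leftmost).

00000001

(re-executing steps 1..4 under rule 30; state before step 1: 00010101)
1. -> 10110101
2. -> 00100101
3. -> 11111101
4. -> 00000001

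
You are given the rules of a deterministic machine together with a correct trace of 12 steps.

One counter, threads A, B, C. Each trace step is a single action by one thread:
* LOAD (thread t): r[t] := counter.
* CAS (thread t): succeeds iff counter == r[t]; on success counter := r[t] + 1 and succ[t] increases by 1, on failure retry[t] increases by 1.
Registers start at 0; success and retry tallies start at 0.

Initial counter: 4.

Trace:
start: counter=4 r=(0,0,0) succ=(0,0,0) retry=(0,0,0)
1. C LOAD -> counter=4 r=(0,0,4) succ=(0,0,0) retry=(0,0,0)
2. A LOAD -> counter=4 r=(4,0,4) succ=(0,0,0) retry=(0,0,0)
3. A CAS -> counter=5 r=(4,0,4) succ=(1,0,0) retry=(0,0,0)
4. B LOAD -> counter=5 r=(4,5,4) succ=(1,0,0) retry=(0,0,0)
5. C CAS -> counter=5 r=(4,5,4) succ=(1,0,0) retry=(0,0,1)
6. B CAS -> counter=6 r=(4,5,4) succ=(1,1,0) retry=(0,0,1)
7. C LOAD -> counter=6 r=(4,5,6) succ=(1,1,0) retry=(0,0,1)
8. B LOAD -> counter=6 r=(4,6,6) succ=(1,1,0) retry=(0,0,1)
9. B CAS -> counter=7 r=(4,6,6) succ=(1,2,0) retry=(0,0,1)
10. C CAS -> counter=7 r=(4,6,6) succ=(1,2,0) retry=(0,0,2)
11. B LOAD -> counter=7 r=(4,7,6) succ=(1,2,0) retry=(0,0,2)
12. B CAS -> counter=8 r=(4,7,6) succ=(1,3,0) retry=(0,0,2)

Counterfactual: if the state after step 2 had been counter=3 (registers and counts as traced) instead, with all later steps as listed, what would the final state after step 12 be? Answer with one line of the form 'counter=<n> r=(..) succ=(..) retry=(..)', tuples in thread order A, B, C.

state after step 2 := counter=3 r=(4,0,4) succ=(0,0,0) retry=(0,0,0)
3. A CAS -> counter=3 r=(4,0,4) succ=(0,0,0) retry=(1,0,0)
4. B LOAD -> counter=3 r=(4,3,4) succ=(0,0,0) retry=(1,0,0)
5. C CAS -> counter=3 r=(4,3,4) succ=(0,0,0) retry=(1,0,1)
6. B CAS -> counter=4 r=(4,3,4) succ=(0,1,0) retry=(1,0,1)
7. C LOAD -> counter=4 r=(4,3,4) succ=(0,1,0) retry=(1,0,1)
8. B LOAD -> counter=4 r=(4,4,4) succ=(0,1,0) retry=(1,0,1)
9. B CAS -> counter=5 r=(4,4,4) succ=(0,2,0) retry=(1,0,1)
10. C CAS -> counter=5 r=(4,4,4) succ=(0,2,0) retry=(1,0,2)
11. B LOAD -> counter=5 r=(4,5,4) succ=(0,2,0) retry=(1,0,2)
12. B CAS -> counter=6 r=(4,5,4) succ=(0,3,0) retry=(1,0,2)

counter=6 r=(4,5,4) succ=(0,3,0) retry=(1,0,2)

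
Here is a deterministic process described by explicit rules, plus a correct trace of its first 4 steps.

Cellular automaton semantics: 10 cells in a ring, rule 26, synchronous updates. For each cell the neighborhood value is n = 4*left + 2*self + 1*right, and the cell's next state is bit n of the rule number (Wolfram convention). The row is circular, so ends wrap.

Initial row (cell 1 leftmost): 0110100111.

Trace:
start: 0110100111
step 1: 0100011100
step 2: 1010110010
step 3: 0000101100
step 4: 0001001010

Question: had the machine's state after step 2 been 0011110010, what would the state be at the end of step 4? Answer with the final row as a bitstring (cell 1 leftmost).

0101011000

state after step 2 := 0011110010
step 3: 0110001101
step 4: 0101011000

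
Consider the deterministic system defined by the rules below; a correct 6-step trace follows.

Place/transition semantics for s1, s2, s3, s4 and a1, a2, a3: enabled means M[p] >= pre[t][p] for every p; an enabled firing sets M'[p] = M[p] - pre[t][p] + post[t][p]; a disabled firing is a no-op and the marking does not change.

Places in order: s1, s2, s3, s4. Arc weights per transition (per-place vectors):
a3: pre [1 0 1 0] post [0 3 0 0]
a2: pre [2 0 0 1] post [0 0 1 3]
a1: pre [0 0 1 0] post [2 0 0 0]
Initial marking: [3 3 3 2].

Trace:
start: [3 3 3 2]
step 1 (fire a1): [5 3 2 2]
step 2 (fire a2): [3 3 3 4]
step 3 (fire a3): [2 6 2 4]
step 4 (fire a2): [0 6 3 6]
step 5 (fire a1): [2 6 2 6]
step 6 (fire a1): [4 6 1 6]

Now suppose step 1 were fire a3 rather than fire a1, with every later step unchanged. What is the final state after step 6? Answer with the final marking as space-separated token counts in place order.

(re-executing from step 1 with the substitution; state before step 1: [3 3 3 2])
step 1 (fire a3): [2 6 2 2]
step 2 (fire a2): [0 6 3 4]
step 3 (fire a3): [0 6 3 4]
step 4 (fire a2): [0 6 3 4]
step 5 (fire a1): [2 6 2 4]
step 6 (fire a1): [4 6 1 4]

4 6 1 4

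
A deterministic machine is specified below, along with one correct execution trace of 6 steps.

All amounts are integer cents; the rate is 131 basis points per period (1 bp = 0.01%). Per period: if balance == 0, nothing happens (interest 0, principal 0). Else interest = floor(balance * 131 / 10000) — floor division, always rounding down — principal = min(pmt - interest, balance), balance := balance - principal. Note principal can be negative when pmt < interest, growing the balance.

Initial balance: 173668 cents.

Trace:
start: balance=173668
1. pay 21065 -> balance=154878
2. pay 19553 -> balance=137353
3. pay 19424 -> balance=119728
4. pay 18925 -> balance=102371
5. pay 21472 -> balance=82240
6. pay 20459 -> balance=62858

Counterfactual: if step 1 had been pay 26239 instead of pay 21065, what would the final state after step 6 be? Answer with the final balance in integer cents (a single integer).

(re-executing from step 1 with the substitution; state before step 1: balance=173668)
1. pay 26239 -> balance=149704
2. pay 19553 -> balance=132112
3. pay 19424 -> balance=114418
4. pay 18925 -> balance=96991
5. pay 21472 -> balance=76789
6. pay 20459 -> balance=57335

57335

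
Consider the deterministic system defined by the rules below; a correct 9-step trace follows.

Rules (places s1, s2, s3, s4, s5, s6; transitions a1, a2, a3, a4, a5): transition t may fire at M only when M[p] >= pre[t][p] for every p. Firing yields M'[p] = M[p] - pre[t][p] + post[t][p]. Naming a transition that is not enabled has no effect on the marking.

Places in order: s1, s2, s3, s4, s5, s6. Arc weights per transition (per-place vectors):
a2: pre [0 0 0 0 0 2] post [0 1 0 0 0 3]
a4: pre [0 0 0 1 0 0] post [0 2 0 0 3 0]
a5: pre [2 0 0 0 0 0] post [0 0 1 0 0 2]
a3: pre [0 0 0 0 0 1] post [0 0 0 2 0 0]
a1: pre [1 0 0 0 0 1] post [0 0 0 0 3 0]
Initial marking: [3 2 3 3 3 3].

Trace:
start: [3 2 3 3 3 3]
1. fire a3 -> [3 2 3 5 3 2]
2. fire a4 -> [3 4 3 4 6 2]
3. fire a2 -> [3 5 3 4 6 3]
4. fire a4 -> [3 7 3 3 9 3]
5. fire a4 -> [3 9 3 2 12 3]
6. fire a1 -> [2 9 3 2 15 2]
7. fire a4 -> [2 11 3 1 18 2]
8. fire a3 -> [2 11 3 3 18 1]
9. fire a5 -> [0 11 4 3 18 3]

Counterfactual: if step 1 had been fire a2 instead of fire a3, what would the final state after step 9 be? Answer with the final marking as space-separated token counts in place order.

0 10 4 2 15 5

(re-executing from step 1 with the substitution; state before step 1: [3 2 3 3 3 3])
1. fire a2 -> [3 3 3 3 3 4]
2. fire a4 -> [3 5 3 2 6 4]
3. fire a2 -> [3 6 3 2 6 5]
4. fire a4 -> [3 8 3 1 9 5]
5. fire a4 -> [3 10 3 0 12 5]
6. fire a1 -> [2 10 3 0 15 4]
7. fire a4 -> [2 10 3 0 15 4]
8. fire a3 -> [2 10 3 2 15 3]
9. fire a5 -> [0 10 4 2 15 5]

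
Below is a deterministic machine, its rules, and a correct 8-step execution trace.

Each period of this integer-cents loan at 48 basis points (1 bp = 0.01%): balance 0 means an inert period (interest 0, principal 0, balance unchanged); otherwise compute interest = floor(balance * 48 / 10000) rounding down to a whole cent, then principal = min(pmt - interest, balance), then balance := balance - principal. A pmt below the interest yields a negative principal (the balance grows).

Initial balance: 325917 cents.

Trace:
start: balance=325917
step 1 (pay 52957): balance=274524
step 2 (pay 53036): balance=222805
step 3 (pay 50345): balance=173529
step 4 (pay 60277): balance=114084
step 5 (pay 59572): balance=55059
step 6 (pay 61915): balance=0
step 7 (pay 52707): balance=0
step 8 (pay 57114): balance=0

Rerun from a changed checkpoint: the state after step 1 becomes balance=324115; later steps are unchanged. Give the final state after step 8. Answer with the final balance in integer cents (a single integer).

state after step 1 := balance=324115
step 2 (pay 53036): balance=272634
step 3 (pay 50345): balance=223597
step 4 (pay 60277): balance=164393
step 5 (pay 59572): balance=105610
step 6 (pay 61915): balance=44201
step 7 (pay 52707): balance=0
step 8 (pay 57114): balance=0

0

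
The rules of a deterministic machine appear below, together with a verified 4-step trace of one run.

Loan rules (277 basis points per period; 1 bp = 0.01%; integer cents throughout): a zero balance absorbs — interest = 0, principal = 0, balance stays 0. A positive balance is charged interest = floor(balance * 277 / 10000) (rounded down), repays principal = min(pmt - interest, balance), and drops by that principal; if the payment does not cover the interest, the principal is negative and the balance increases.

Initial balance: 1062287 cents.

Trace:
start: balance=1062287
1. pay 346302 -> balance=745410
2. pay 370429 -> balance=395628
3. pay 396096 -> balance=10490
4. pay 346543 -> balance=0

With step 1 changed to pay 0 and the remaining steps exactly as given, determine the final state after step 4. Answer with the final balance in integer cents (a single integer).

(re-executing from step 1 with the substitution; state before step 1: balance=1062287)
1. pay 0 -> balance=1091712
2. pay 370429 -> balance=751523
3. pay 396096 -> balance=376244
4. pay 346543 -> balance=40122

40122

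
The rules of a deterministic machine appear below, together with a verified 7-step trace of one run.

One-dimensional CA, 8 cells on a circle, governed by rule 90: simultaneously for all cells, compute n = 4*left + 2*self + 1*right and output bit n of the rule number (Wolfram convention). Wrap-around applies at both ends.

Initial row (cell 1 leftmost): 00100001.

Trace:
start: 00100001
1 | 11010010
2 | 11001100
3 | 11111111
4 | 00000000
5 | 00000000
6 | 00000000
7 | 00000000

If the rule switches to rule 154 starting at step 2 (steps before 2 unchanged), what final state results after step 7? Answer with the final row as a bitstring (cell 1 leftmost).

10110101

(re-executing steps 2..7 under rule 154; state before step 2: 11010010)
2 | 10001100
3 | 01011011
4 | 00010010
5 | 00101101
6 | 11001000
7 | 10110101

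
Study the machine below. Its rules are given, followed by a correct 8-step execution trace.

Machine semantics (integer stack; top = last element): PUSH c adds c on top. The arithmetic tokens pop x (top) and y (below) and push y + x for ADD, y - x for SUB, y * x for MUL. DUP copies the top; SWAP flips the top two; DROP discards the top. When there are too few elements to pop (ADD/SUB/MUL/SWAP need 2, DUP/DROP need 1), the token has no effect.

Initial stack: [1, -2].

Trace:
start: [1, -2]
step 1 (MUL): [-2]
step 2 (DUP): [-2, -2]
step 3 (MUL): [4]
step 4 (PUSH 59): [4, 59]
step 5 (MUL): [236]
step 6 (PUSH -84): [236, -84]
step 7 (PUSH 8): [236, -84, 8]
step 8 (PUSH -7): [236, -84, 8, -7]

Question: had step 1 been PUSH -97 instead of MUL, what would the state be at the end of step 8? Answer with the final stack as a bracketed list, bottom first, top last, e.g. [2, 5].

(re-executing from step 1 with the substitution; state before step 1: [1, -2])
step 1 (PUSH -97): [1, -2, -97]
step 2 (DUP): [1, -2, -97, -97]
step 3 (MUL): [1, -2, 9409]
step 4 (PUSH 59): [1, -2, 9409, 59]
step 5 (MUL): [1, -2, 555131]
step 6 (PUSH -84): [1, -2, 555131, -84]
step 7 (PUSH 8): [1, -2, 555131, -84, 8]
step 8 (PUSH -7): [1, -2, 555131, -84, 8, -7]

[1, -2, 555131, -84, 8, -7]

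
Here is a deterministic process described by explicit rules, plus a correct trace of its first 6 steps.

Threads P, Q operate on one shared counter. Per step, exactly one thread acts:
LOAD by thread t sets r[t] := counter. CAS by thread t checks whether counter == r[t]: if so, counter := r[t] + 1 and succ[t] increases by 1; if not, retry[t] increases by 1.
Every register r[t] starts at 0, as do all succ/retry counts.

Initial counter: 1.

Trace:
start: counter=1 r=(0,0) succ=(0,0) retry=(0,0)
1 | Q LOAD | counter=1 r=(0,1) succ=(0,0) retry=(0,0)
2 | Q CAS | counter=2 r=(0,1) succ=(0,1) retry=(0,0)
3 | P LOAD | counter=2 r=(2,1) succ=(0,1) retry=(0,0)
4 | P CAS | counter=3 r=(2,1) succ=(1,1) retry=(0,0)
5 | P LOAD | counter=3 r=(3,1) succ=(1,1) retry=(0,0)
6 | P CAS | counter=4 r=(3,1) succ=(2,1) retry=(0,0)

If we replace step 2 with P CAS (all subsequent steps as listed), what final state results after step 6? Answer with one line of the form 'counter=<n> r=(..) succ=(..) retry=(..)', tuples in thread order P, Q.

counter=3 r=(2,1) succ=(2,0) retry=(1,0)

(re-executing from step 2 with the substitution; state before step 2: counter=1 r=(0,1) succ=(0,0) retry=(0,0))
2 | P CAS | counter=1 r=(0,1) succ=(0,0) retry=(1,0)
3 | P LOAD | counter=1 r=(1,1) succ=(0,0) retry=(1,0)
4 | P CAS | counter=2 r=(1,1) succ=(1,0) retry=(1,0)
5 | P LOAD | counter=2 r=(2,1) succ=(1,0) retry=(1,0)
6 | P CAS | counter=3 r=(2,1) succ=(2,0) retry=(1,0)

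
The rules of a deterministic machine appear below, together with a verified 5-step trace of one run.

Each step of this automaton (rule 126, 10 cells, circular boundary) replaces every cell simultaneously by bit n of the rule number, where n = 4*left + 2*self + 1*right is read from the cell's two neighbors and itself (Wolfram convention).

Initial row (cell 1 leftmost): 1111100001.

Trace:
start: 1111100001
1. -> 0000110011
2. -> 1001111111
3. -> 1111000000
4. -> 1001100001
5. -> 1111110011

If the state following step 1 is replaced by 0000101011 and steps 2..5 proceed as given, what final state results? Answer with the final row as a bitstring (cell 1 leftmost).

state after step 1 := 0000101011
2. -> 1001111111
3. -> 1111000000
4. -> 1001100001
5. -> 1111110011

1111110011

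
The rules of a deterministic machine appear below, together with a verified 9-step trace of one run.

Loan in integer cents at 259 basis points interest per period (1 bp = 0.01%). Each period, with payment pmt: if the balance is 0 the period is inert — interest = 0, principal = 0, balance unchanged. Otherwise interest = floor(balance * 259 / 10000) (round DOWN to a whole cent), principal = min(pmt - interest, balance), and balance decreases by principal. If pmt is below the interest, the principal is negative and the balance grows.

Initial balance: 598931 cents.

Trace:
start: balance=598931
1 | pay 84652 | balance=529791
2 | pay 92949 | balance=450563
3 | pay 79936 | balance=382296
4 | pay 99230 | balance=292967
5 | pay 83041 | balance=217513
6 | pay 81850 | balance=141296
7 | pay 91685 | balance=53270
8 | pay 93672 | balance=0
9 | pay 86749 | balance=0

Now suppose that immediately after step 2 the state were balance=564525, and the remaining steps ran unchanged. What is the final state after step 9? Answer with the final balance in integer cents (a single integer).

state after step 2 := balance=564525
3 | pay 79936 | balance=499210
4 | pay 99230 | balance=412909
5 | pay 83041 | balance=340562
6 | pay 81850 | balance=267532
7 | pay 91685 | balance=182776
8 | pay 93672 | balance=93837
9 | pay 86749 | balance=9518

9518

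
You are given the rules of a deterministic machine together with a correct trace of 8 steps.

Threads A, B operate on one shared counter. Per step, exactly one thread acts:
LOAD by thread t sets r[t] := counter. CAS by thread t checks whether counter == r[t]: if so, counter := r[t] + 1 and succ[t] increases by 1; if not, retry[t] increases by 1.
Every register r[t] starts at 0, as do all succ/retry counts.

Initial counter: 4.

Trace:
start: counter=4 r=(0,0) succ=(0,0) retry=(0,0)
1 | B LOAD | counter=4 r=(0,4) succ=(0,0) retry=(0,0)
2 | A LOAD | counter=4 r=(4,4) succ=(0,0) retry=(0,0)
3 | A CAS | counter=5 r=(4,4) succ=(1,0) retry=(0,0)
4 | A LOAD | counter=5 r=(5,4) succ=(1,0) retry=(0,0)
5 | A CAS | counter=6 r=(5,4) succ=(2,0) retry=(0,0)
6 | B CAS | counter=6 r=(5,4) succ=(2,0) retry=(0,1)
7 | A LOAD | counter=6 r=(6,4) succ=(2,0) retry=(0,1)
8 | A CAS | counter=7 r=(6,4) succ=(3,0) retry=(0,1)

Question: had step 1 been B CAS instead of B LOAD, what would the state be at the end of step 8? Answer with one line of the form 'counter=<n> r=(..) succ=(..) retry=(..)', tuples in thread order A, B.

(re-executing from step 1 with the substitution; state before step 1: counter=4 r=(0,0) succ=(0,0) retry=(0,0))
1 | B CAS | counter=4 r=(0,0) succ=(0,0) retry=(0,1)
2 | A LOAD | counter=4 r=(4,0) succ=(0,0) retry=(0,1)
3 | A CAS | counter=5 r=(4,0) succ=(1,0) retry=(0,1)
4 | A LOAD | counter=5 r=(5,0) succ=(1,0) retry=(0,1)
5 | A CAS | counter=6 r=(5,0) succ=(2,0) retry=(0,1)
6 | B CAS | counter=6 r=(5,0) succ=(2,0) retry=(0,2)
7 | A LOAD | counter=6 r=(6,0) succ=(2,0) retry=(0,2)
8 | A CAS | counter=7 r=(6,0) succ=(3,0) retry=(0,2)

counter=7 r=(6,0) succ=(3,0) retry=(0,2)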